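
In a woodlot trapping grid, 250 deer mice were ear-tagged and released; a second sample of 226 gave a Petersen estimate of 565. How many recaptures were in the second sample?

R = 100

From N = M·C/R: R = M·C / N = 250·226 / 565 = 56500 / 565 = 100.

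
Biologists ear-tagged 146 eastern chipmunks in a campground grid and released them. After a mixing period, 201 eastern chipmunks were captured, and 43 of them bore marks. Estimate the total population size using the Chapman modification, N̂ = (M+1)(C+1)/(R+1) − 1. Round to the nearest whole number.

N̂ = (146+1)(201+1)/(43+1) − 1 = 147·202/44 − 1
= 29694/44 − 1 ≈ 674.9 − 1 ≈ 673.9 → 674

N ≈ 674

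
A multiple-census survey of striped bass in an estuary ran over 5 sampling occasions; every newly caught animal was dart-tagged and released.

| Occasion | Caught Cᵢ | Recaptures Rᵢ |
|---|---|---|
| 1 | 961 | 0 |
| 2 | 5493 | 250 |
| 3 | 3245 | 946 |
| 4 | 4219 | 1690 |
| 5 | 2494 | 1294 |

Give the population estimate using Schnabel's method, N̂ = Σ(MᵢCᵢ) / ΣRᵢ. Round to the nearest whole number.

N ≈ 21,244

Marked at large before each occasion: Mᵢ = Σⱼ<ᵢ (Cⱼ − Rⱼ) → M1=0, M2=961, M3=6204, M4=8503, M5=11032
Σ MᵢCᵢ = 0·961 + 961·5493 + 6204·3245 + 8503·4219 + 11032·2494 = 0 + 5278773 + 20131980 + 35874157 + 27513808 = 88798718
Σ Rᵢ = 0 + 250 + 946 + 1690 + 1294 = 4180
N̂ = 88798718 / 4180 ≈ 21243.7 → 21244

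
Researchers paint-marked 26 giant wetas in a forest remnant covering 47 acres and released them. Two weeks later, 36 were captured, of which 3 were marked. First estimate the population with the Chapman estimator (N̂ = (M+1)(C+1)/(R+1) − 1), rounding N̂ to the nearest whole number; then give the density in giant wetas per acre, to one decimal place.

N̂ = 27·37/4 − 1 = 999/4 − 1 ≈ 248.8 → 249
Density = N̂ / area = 249 / 47 ≈ 5.30 → 5.3 per acre

density ≈ 5.3 giant wetas per acre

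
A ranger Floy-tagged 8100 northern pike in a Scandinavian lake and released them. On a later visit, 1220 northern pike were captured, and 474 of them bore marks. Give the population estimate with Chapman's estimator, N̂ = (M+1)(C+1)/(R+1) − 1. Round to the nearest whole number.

N̂ = (8100+1)(1220+1)/(474+1) − 1 = 8101·1221/475 − 1
= 9891321/475 − 1 ≈ 20823.8 − 1 ≈ 20822.8 → 20823

N ≈ 20,823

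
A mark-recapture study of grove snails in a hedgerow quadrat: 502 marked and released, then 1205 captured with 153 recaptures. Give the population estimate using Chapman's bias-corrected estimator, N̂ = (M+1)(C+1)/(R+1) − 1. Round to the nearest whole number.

N̂ = (502+1)(1205+1)/(153+1) − 1 = 503·1206/154 − 1
= 606618/154 − 1 ≈ 3939.1 − 1 ≈ 3938.1 → 3938

N ≈ 3938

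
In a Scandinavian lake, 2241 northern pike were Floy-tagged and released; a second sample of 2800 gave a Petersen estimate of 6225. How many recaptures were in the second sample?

From N = M·C/R: R = M·C / N = 2241·2800 / 6225 = 6274800 / 6225 = 1008.

R = 1008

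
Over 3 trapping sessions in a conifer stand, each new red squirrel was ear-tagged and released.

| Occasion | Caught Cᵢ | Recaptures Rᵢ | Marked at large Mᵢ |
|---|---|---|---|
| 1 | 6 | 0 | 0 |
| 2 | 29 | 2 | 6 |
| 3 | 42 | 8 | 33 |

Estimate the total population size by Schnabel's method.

Σ MᵢCᵢ = 0·6 + 6·29 + 33·42 = 0 + 174 + 1386 = 1560
Σ Rᵢ = 0 + 2 + 8 = 10
N̂ = 1560 / 10 = 156

N = 156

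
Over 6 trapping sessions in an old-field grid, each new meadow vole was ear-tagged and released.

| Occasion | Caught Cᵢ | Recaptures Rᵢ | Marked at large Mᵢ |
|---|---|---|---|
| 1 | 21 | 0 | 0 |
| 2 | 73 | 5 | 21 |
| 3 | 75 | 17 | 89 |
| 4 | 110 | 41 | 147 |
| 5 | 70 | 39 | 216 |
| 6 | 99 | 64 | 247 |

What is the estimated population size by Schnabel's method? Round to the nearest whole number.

N ≈ 385

Σ MᵢCᵢ = 0·21 + 21·73 + 89·75 + 147·110 + 216·70 + 247·99 = 0 + 1533 + 6675 + 16170 + 15120 + 24453 = 63951
Σ Rᵢ = 0 + 5 + 17 + 41 + 39 + 64 = 166
N̂ = 63951 / 166 ≈ 385.2 → 385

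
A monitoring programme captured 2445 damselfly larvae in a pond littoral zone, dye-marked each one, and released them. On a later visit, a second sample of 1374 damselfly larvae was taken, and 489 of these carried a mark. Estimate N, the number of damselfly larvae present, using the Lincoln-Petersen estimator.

N = (2445 × 1374) / 489 = 3359430 / 489 = 6870

N = 6870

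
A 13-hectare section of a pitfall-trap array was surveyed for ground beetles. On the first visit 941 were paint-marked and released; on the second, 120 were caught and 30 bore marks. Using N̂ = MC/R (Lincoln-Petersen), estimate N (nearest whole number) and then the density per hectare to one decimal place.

density ≈ 289.5 ground beetles per hectare

N̂ = 941·120/30 = 112920/30 = 3764
Density = N̂ / area = 3764 / 13 ≈ 289.54 → 289.5 per hectare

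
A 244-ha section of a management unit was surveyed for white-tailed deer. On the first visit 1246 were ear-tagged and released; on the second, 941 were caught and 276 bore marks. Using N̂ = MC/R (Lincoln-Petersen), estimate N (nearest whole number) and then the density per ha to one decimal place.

density ≈ 17.4 white-tailed deer per ha

N̂ = 1246·941/276 = 1172486/276 ≈ 4248.1 → 4248
Density = N̂ / area = 4248 / 244 ≈ 17.41 → 17.4 per ha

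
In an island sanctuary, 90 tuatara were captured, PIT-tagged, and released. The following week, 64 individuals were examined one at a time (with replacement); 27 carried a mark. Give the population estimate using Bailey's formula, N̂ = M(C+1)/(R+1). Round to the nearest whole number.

N̂ = 90·(64+1)/(27+1) = 90·65/28 = 5850/28 ≈ 208.9 → 209

N ≈ 209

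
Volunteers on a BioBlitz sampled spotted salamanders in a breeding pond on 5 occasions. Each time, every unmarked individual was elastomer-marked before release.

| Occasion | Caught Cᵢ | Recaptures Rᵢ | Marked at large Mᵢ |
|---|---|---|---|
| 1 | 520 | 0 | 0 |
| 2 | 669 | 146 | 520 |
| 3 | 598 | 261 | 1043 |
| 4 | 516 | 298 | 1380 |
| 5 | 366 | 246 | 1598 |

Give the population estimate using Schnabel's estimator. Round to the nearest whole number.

Σ MᵢCᵢ = 0·520 + 520·669 + 1043·598 + 1380·516 + 1598·366 = 0 + 347880 + 623714 + 712080 + 584868 = 2268542
Σ Rᵢ = 0 + 146 + 261 + 298 + 246 = 951
N̂ = 2268542 / 951 ≈ 2385.4 → 2385

N ≈ 2385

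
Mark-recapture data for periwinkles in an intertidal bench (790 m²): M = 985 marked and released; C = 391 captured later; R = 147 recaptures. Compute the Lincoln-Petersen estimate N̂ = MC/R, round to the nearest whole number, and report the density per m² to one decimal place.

N̂ = 985·391/147 = 385135/147 ≈ 2620.0 → 2620
Density = N̂ / area = 2620 / 790 ≈ 3.32 → 3.3 per m²

density ≈ 3.3 periwinkles per m²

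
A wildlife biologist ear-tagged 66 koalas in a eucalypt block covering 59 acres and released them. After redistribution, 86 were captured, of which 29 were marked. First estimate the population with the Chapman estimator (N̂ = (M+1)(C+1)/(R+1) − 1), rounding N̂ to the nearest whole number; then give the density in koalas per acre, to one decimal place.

N̂ = 67·87/30 − 1 = 5829/30 − 1 ≈ 193.3 → 193
Density = N̂ / area = 193 / 59 ≈ 3.27 → 3.3 per acre

density ≈ 3.3 koalas per acre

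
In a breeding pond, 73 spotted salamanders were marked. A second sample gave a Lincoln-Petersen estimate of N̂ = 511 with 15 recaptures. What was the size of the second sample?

From N = M·C/R: C = N·R / M = 511·15 / 73 = 7665 / 73 = 105.

C = 105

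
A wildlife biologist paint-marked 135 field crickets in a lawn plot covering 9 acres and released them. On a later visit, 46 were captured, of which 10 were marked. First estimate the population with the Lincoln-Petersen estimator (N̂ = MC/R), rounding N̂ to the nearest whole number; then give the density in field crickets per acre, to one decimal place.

N̂ = 135·46/10 = 6210/10 = 621
Density = N̂ / area = 621 / 9 = 69.0 per acre

density ≈ 69.0 field crickets per acre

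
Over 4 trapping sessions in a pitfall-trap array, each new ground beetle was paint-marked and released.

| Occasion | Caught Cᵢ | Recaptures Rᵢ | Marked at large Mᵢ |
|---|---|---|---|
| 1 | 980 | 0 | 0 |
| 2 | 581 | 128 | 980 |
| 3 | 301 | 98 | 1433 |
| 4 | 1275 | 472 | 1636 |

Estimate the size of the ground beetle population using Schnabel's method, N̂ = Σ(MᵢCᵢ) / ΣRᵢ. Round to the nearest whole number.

N ≈ 4422

Σ MᵢCᵢ = 0·980 + 980·581 + 1433·301 + 1636·1275 = 0 + 569380 + 431333 + 2085900 = 3086613
Σ Rᵢ = 0 + 128 + 98 + 472 = 698
N̂ = 3086613 / 698 ≈ 4422.1 → 4422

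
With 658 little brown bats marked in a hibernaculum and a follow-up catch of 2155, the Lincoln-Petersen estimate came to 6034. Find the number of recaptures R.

R = 235

From N = M·C/R: R = M·C / N = 658·2155 / 6034 = 1417990 / 6034 = 235.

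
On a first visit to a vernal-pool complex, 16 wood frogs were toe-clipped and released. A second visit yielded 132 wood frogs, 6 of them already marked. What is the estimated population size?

N = 352

The marked fraction in the recapture sample should equal the marked fraction in the population: 6/132 = 16/N.
N = (16 × 132) / 6 = 2112 / 6 = 352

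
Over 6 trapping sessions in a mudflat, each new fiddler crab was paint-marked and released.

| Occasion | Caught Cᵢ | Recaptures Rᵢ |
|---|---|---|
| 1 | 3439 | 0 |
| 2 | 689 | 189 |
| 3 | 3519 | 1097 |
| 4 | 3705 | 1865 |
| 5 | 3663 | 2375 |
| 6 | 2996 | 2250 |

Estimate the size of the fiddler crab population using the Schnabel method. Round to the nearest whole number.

Marked at large before each occasion: Mᵢ = Σⱼ<ᵢ (Cⱼ − Rⱼ) → M1=0, M2=3439, M3=3939, M4=6361, M5=8201, M6=9489
Σ MᵢCᵢ = 0·3439 + 3439·689 + 3939·3519 + 6361·3705 + 8201·3663 + 9489·2996 = 0 + 2369471 + 13861341 + 23567505 + 30040263 + 28429044 = 98267624
Σ Rᵢ = 0 + 189 + 1097 + 1865 + 2375 + 2250 = 7776
N̂ = 98267624 / 7776 ≈ 12637.3 → 12637

N ≈ 12,637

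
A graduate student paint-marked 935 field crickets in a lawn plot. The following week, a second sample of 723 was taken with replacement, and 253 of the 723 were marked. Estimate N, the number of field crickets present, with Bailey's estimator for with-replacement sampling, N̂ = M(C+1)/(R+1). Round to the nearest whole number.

N ≈ 2665

N̂ = 935·(723+1)/(253+1) = 935·724/254 = 676940/254 ≈ 2665.1 → 2665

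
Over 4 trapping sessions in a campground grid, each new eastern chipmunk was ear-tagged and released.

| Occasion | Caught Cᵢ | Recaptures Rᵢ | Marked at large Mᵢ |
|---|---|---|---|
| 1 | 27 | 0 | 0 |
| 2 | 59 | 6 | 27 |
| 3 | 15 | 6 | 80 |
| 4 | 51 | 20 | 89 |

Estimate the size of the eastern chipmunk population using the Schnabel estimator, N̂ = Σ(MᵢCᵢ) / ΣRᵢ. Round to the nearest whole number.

N ≈ 229

Σ MᵢCᵢ = 0·27 + 27·59 + 80·15 + 89·51 = 0 + 1593 + 1200 + 4539 = 7332
Σ Rᵢ = 0 + 6 + 6 + 20 = 32
N̂ = 7332 / 32 ≈ 229.1 → 229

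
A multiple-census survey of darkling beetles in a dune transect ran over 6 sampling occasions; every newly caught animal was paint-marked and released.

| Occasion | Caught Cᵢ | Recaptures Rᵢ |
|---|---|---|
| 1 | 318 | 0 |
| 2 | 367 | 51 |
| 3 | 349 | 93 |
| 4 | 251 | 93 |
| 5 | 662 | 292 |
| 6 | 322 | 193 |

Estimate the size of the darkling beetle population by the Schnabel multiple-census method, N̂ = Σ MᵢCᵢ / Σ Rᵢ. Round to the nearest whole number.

N ≈ 2371

Marked at large before each occasion: Mᵢ = Σⱼ<ᵢ (Cⱼ − Rⱼ) → M1=0, M2=318, M3=634, M4=890, M5=1048, M6=1418
Σ MᵢCᵢ = 0·318 + 318·367 + 634·349 + 890·251 + 1048·662 + 1418·322 = 0 + 116706 + 221266 + 223390 + 693776 + 456596 = 1711734
Σ Rᵢ = 0 + 51 + 93 + 93 + 292 + 193 = 722
N̂ = 1711734 / 722 ≈ 2370.8 → 2371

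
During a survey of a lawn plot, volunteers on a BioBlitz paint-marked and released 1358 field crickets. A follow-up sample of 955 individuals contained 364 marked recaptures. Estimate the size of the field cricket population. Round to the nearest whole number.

N ≈ 3563

If marked individuals mix randomly, R/C ≈ M/N, giving N ≈ M·C/R.
N = (1358 × 955) / 364 = 1296890 / 364 ≈ 3562.9 → 3563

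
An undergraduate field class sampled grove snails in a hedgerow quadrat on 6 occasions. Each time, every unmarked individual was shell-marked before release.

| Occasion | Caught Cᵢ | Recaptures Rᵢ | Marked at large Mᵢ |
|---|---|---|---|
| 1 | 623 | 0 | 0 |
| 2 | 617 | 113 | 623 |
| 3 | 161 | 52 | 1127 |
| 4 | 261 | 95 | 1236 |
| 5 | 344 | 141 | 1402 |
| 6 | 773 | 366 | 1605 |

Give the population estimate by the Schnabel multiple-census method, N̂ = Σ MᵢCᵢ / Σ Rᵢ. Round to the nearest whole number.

N ≈ 3405

Σ MᵢCᵢ = 0·623 + 623·617 + 1127·161 + 1236·261 + 1402·344 + 1605·773 = 0 + 384391 + 181447 + 322596 + 482288 + 1240665 = 2611387
Σ Rᵢ = 0 + 113 + 52 + 95 + 141 + 366 = 767
N̂ = 2611387 / 767 ≈ 3404.7 → 3405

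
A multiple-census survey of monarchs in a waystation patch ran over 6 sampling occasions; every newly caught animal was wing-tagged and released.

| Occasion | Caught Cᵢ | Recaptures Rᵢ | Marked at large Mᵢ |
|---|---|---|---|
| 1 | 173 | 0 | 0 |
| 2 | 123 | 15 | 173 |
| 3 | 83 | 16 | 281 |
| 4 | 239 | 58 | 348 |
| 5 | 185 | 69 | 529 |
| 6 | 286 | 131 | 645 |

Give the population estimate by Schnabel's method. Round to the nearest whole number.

Σ MᵢCᵢ = 0·173 + 173·123 + 281·83 + 348·239 + 529·185 + 645·286 = 0 + 21279 + 23323 + 83172 + 97865 + 184470 = 410109
Σ Rᵢ = 0 + 15 + 16 + 58 + 69 + 131 = 289
N̂ = 410109 / 289 ≈ 1419.1 → 1419

N ≈ 1419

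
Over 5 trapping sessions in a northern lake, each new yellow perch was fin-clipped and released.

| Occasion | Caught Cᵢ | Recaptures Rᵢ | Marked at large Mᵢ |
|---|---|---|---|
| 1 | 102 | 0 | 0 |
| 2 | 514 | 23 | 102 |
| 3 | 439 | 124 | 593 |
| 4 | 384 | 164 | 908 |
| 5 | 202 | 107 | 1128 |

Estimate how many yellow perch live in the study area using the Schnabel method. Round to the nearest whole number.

Σ MᵢCᵢ = 0·102 + 102·514 + 593·439 + 908·384 + 1128·202 = 0 + 52428 + 260327 + 348672 + 227856 = 889283
Σ Rᵢ = 0 + 23 + 124 + 164 + 107 = 418
N̂ = 889283 / 418 ≈ 2127.47 → 2127

N ≈ 2127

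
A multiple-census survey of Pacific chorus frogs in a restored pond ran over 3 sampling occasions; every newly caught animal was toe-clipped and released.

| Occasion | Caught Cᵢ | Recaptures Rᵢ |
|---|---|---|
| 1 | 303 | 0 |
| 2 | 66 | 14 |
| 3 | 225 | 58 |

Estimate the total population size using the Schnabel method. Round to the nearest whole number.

N ≈ 1387

Marked at large before each occasion: Mᵢ = Σⱼ<ᵢ (Cⱼ − Rⱼ) → M1=0, M2=303, M3=355
Σ MᵢCᵢ = 0·303 + 303·66 + 355·225 = 0 + 19998 + 79875 = 99873
Σ Rᵢ = 0 + 14 + 58 = 72
N̂ = 99873 / 72 ≈ 1387.1 → 1387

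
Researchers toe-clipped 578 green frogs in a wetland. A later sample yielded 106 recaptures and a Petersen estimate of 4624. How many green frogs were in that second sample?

From N = M·C/R: C = N·R / M = 4624·106 / 578 = 490144 / 578 = 848.

C = 848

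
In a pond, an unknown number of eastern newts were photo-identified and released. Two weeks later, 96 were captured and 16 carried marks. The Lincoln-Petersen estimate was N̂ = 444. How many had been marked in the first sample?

From N = M·C/R: M = N·R / C = 444·16 / 96 = 7104 / 96 = 74.

M = 74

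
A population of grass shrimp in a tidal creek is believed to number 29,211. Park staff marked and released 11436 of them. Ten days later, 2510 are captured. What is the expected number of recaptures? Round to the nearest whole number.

The marked fraction of the population is 11436/29211, so in a sample of 2510 expect C·(M/N) marked.
E[R] = 11436 × 2510 / 29211 = 28704360 / 29211 ≈ 982.7 → 983

expected recaptures ≈ 983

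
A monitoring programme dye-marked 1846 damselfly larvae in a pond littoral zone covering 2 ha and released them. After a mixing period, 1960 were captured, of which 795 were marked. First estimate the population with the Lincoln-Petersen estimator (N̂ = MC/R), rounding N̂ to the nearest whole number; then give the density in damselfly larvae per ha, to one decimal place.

density ≈ 2275.5 damselfly larvae per ha

N̂ = 1846·1960/795 = 3618160/795 ≈ 4551.1 → 4551
Density = N̂ / area = 4551 / 2 ≈ 2275.50 → 2275.5 per ha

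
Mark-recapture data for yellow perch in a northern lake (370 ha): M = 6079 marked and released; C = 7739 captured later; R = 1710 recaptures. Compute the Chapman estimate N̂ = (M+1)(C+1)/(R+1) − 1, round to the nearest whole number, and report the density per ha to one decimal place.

N̂ = 6080·7740/1711 − 1 = 47059200/1711 − 1 ≈ 27502.9 → 27503
Density = N̂ / area = 27503 / 370 ≈ 74.33 → 74.3 per ha

density ≈ 74.3 yellow perch per ha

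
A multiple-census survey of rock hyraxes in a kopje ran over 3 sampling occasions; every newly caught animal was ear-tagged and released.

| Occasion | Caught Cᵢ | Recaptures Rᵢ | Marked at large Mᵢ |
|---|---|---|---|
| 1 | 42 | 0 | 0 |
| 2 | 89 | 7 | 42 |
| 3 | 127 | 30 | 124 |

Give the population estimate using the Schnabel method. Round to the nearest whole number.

Σ MᵢCᵢ = 0·42 + 42·89 + 124·127 = 0 + 3738 + 15748 = 19486
Σ Rᵢ = 0 + 7 + 30 = 37
N̂ = 19486 / 37 ≈ 526.6 → 527

N ≈ 527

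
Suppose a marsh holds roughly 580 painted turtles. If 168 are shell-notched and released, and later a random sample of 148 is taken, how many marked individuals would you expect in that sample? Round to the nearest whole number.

expected recaptures ≈ 43

Expected recaptures E[R] = M·C / N.
E[R] = 168 × 148 / 580 = 24864 / 580 ≈ 42.9 → 43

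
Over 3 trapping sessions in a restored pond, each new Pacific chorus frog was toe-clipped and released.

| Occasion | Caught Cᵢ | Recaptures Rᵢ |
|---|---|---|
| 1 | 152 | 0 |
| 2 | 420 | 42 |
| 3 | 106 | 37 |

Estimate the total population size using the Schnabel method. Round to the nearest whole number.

N ≈ 1519

Marked at large before each occasion: Mᵢ = Σⱼ<ᵢ (Cⱼ − Rⱼ) → M1=0, M2=152, M3=530
Σ MᵢCᵢ = 0·152 + 152·420 + 530·106 = 0 + 63840 + 56180 = 120020
Σ Rᵢ = 0 + 42 + 37 = 79
N̂ = 120020 / 79 ≈ 1519.2 → 1519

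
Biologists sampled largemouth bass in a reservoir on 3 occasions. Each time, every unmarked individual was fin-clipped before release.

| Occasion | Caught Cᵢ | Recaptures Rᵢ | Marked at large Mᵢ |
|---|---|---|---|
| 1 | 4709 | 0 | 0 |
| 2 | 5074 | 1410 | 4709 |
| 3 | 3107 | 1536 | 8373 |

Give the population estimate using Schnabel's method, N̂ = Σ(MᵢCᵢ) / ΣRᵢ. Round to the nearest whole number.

Σ MᵢCᵢ = 0·4709 + 4709·5074 + 8373·3107 = 0 + 23893466 + 26014911 = 49908377
Σ Rᵢ = 0 + 1410 + 1536 = 2946
N̂ = 49908377 / 2946 ≈ 16941.1 → 16941

N ≈ 16,941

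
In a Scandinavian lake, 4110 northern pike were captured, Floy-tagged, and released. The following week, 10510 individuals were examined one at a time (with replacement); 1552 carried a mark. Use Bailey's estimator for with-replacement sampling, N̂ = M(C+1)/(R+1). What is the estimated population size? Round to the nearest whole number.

N ≈ 27,817

N̂ = 4110·(10510+1)/(1552+1) = 4110·10511/1553 = 43200210/1553 ≈ 27817.3 → 27817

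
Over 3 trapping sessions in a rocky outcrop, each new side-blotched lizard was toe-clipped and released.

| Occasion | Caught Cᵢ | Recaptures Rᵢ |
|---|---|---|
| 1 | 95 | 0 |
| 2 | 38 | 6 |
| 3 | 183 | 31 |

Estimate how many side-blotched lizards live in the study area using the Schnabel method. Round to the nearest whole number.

Marked at large before each occasion: Mᵢ = Σⱼ<ᵢ (Cⱼ − Rⱼ) → M1=0, M2=95, M3=127
Σ MᵢCᵢ = 0·95 + 95·38 + 127·183 = 0 + 3610 + 23241 = 26851
Σ Rᵢ = 0 + 6 + 31 = 37
N̂ = 26851 / 37 ≈ 725.7 → 726

N ≈ 726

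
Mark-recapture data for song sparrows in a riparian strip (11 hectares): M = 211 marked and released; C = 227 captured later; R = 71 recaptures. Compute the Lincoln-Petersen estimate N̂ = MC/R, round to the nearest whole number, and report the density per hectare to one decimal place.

density ≈ 61.4 song sparrows per hectare

N̂ = 211·227/71 = 47897/71 ≈ 674.6 → 675
Density = N̂ / area = 675 / 11 ≈ 61.36 → 61.4 per hectare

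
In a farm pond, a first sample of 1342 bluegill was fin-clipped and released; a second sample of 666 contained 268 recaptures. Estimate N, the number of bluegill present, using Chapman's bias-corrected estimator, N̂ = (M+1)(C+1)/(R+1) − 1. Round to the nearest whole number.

N̂ = (1342+1)(666+1)/(268+1) − 1 = 1343·667/269 − 1
= 895781/269 − 1 ≈ 3330.0 − 1 ≈ 3329.0 → 3329

N ≈ 3329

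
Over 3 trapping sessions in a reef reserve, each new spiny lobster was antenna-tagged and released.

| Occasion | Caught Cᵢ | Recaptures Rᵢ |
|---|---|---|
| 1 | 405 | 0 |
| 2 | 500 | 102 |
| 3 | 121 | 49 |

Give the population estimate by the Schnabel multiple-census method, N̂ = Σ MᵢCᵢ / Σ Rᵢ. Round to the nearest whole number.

N ≈ 1985

Marked at large before each occasion: Mᵢ = Σⱼ<ᵢ (Cⱼ − Rⱼ) → M1=0, M2=405, M3=803
Σ MᵢCᵢ = 0·405 + 405·500 + 803·121 = 0 + 202500 + 97163 = 299663
Σ Rᵢ = 0 + 102 + 49 = 151
N̂ = 299663 / 151 ≈ 1984.5 → 1985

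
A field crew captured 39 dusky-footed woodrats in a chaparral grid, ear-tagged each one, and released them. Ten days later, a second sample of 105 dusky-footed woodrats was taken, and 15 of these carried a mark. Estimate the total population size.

N = 273

Lincoln-Petersen assumes M/N = R/C, so N = M·C / R.
N = (39 × 105) / 15 = 4095 / 15 = 273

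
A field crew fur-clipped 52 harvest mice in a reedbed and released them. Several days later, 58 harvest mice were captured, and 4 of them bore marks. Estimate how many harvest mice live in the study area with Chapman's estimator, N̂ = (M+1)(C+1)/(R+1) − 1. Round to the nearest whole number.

N ≈ 624

N̂ = (52+1)(58+1)/(4+1) − 1 = 53·59/5 − 1
= 3127/5 − 1 ≈ 625.4 − 1 ≈ 624.4 → 624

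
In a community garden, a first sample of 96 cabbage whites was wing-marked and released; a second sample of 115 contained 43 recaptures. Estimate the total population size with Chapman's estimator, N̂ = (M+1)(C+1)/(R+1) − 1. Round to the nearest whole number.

N̂ = (96+1)(115+1)/(43+1) − 1 = 97·116/44 − 1
= 11252/44 − 1 ≈ 255.7 − 1 ≈ 254.7 → 255

N ≈ 255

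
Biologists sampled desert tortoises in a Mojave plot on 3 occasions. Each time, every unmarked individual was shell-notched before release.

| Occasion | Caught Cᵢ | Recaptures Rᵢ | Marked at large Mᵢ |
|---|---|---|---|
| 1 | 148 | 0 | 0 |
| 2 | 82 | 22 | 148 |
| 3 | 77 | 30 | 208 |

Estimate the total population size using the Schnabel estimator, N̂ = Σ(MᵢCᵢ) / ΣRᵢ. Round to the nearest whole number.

Σ MᵢCᵢ = 0·148 + 148·82 + 208·77 = 0 + 12136 + 16016 = 28152
Σ Rᵢ = 0 + 22 + 30 = 52
N̂ = 28152 / 52 ≈ 541.4 → 541

N ≈ 541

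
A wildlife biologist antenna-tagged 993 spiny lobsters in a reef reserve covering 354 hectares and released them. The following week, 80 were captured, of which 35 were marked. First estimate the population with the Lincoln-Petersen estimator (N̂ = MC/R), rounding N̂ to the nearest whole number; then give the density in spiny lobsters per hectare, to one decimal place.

N̂ = 993·80/35 = 79440/35 ≈ 2269.7 → 2270
Density = N̂ / area = 2270 / 354 ≈ 6.41 → 6.4 per hectare

density ≈ 6.4 spiny lobsters per hectare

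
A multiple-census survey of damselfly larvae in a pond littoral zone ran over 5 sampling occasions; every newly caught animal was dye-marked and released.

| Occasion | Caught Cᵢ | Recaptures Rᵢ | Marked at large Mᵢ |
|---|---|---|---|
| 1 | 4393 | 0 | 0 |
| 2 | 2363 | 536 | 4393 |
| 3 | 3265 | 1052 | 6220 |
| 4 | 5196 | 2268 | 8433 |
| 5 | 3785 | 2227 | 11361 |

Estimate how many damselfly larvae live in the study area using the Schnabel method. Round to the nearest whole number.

N ≈ 19,317

Σ MᵢCᵢ = 0·4393 + 4393·2363 + 6220·3265 + 8433·5196 + 11361·3785 = 0 + 10380659 + 20308300 + 43817868 + 43001385 = 117508212
Σ Rᵢ = 0 + 536 + 1052 + 2268 + 2227 = 6083
N̂ = 117508212 / 6083 ≈ 19317.48 → 19317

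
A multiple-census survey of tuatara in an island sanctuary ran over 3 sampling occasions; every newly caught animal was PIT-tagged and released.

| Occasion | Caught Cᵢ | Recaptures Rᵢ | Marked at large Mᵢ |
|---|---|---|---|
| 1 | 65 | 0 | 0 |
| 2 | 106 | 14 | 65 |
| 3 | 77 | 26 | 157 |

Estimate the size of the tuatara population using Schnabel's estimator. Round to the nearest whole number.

Σ MᵢCᵢ = 0·65 + 65·106 + 157·77 = 0 + 6890 + 12089 = 18979
Σ Rᵢ = 0 + 14 + 26 = 40
N̂ = 18979 / 40 ≈ 474.48 → 474

N ≈ 474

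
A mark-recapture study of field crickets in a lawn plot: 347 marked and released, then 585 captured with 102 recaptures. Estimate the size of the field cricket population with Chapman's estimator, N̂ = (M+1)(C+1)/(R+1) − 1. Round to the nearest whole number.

N ≈ 1979

N̂ = (347+1)(585+1)/(102+1) − 1 = 348·586/103 − 1
= 203928/103 − 1 ≈ 1979.9 − 1 ≈ 1978.9 → 1979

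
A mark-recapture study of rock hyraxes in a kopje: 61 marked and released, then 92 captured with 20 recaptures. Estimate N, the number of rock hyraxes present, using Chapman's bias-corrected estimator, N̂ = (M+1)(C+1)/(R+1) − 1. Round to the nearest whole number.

N̂ = (61+1)(92+1)/(20+1) − 1 = 62·93/21 − 1
= 5766/21 − 1 ≈ 274.6 − 1 ≈ 273.6 → 274

N ≈ 274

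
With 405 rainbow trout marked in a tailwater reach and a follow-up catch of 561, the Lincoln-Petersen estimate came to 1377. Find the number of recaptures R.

From N = M·C/R: R = M·C / N = 405·561 / 1377 = 227205 / 1377 = 165.

R = 165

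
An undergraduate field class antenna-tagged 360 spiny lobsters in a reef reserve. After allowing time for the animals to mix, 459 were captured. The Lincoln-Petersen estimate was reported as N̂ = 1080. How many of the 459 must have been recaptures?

From N = M·C/R: R = M·C / N = 360·459 / 1080 = 165240 / 1080 = 153.

R = 153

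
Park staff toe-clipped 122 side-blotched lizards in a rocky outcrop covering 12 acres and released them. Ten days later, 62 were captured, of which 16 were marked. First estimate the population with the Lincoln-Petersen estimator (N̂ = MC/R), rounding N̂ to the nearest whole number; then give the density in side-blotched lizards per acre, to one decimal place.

density ≈ 39.4 side-blotched lizards per acre

N̂ = 122·62/16 = 7564/16 ≈ 472.8 → 473
Density = N̂ / area = 473 / 12 ≈ 39.42 → 39.4 per acre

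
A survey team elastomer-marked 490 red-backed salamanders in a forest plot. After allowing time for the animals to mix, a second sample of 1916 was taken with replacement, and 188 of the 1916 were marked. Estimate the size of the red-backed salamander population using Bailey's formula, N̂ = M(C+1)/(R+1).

N = 4970

N̂ = 490·(1916+1)/(188+1) = 490·1917/189 = 939330/189 = 4970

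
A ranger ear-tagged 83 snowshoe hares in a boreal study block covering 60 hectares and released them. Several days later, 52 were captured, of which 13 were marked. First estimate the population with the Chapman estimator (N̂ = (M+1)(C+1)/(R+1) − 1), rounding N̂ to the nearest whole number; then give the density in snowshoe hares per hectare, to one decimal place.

density ≈ 5.3 snowshoe hares per hectare

N̂ = 84·53/14 − 1 = 4452/14 − 1 = 317
Density = N̂ / area = 317 / 60 ≈ 5.28 → 5.3 per hectare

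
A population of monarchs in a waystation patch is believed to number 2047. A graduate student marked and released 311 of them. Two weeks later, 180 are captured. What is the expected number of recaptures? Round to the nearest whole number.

expected recaptures ≈ 27

Expected recaptures E[R] = M·C / N.
E[R] = 311 × 180 / 2047 = 55980 / 2047 ≈ 27.3 → 27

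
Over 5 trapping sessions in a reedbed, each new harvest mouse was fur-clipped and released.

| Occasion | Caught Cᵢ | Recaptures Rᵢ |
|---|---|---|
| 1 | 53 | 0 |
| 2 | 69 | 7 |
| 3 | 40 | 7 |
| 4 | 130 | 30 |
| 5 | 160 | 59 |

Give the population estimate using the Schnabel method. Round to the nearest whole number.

N ≈ 652

Marked at large before each occasion: Mᵢ = Σⱼ<ᵢ (Cⱼ − Rⱼ) → M1=0, M2=53, M3=115, M4=148, M5=248
Σ MᵢCᵢ = 0·53 + 53·69 + 115·40 + 148·130 + 248·160 = 0 + 3657 + 4600 + 19240 + 39680 = 67177
Σ Rᵢ = 0 + 7 + 7 + 30 + 59 = 103
N̂ = 67177 / 103 ≈ 652.2 → 652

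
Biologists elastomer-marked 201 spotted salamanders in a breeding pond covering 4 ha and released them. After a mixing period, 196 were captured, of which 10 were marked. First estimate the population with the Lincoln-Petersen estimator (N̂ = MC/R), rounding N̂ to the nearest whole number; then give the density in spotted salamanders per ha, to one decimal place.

density ≈ 985.0 spotted salamanders per ha

N̂ = 201·196/10 = 39396/10 ≈ 3939.6 → 3940
Density = N̂ / area = 3940 / 4 = 985.0 per ha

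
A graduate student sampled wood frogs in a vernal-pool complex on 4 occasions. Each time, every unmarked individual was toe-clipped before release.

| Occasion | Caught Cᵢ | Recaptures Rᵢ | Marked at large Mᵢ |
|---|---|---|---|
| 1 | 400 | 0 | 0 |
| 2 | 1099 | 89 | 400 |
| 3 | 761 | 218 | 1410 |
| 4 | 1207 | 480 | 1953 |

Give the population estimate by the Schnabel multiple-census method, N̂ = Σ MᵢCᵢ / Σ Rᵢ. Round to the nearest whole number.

N ≈ 4917

Σ MᵢCᵢ = 0·400 + 400·1099 + 1410·761 + 1953·1207 = 0 + 439600 + 1073010 + 2357271 = 3869881
Σ Rᵢ = 0 + 89 + 218 + 480 = 787
N̂ = 3869881 / 787 ≈ 4917.3 → 4917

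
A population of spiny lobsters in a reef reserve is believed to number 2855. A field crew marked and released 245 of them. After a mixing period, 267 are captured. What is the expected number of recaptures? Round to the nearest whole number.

Expected recaptures E[R] = M·C / N.
E[R] = 245 × 267 / 2855 = 65415 / 2855 ≈ 22.9 → 23

expected recaptures ≈ 23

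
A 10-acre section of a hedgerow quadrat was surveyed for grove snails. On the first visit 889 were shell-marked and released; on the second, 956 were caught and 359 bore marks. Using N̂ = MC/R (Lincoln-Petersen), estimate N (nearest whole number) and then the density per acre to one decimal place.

density ≈ 236.7 grove snails per acre

N̂ = 889·956/359 = 849884/359 ≈ 2367.4 → 2367
Density = N̂ / area = 2367 / 10 ≈ 236.70 → 236.7 per acre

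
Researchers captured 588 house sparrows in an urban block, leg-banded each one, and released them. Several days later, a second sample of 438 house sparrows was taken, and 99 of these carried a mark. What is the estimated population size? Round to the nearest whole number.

N ≈ 2601

The marked fraction in the recapture sample should equal the marked fraction in the population: 99/438 = 588/N.
N = (588 × 438) / 99 = 257544 / 99 ≈ 2601.45 → 2601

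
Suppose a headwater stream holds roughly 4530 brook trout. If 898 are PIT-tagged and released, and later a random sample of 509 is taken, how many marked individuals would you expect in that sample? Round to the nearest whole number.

expected recaptures ≈ 101

Expected recaptures E[R] = M·C / N.
E[R] = 898 × 509 / 4530 = 457082 / 4530 ≈ 100.9 → 101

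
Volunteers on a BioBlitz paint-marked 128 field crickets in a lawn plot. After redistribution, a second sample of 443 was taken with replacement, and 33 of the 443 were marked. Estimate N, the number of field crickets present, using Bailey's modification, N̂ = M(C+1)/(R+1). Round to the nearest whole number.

N ≈ 1672

N̂ = 128·(443+1)/(33+1) = 128·444/34 = 56832/34 ≈ 1671.5 → 1672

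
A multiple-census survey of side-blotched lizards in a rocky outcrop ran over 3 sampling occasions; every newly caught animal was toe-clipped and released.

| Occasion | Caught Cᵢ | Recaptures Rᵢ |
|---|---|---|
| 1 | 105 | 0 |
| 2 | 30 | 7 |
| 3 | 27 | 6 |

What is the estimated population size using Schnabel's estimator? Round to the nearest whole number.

Marked at large before each occasion: Mᵢ = Σⱼ<ᵢ (Cⱼ − Rⱼ) → M1=0, M2=105, M3=128
Σ MᵢCᵢ = 0·105 + 105·30 + 128·27 = 0 + 3150 + 3456 = 6606
Σ Rᵢ = 0 + 7 + 6 = 13
N̂ = 6606 / 13 ≈ 508.2 → 508

N ≈ 508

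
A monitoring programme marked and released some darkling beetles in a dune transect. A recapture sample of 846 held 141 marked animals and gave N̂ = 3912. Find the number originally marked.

From N = M·C/R: M = N·R / C = 3912·141 / 846 = 551592 / 846 = 652.

M = 652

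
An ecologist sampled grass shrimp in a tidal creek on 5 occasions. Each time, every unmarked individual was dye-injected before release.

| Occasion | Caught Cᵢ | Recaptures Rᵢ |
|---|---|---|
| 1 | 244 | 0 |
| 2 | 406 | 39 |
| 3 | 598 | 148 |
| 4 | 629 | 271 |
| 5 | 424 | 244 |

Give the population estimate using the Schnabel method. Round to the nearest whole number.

N ≈ 2469

Marked at large before each occasion: Mᵢ = Σⱼ<ᵢ (Cⱼ − Rⱼ) → M1=0, M2=244, M3=611, M4=1061, M5=1419
Σ MᵢCᵢ = 0·244 + 244·406 + 611·598 + 1061·629 + 1419·424 = 0 + 99064 + 365378 + 667369 + 601656 = 1733467
Σ Rᵢ = 0 + 39 + 148 + 271 + 244 = 702
N̂ = 1733467 / 702 ≈ 2469.3 → 2469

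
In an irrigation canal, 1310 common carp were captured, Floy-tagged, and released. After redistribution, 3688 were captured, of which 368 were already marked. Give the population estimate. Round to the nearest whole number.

N ≈ 13,128

Lincoln-Petersen assumes M/N = R/C, so N = M·C / R.
N = (1310 × 3688) / 368 = 4831280 / 368 ≈ 13128.48 → 13128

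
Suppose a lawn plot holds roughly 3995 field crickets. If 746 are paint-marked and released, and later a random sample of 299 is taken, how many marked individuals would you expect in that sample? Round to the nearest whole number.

expected recaptures ≈ 56

The marked fraction of the population is 746/3995, so in a sample of 299 expect C·(M/N) marked.
E[R] = 746 × 299 / 3995 = 223054 / 3995 ≈ 55.8 → 56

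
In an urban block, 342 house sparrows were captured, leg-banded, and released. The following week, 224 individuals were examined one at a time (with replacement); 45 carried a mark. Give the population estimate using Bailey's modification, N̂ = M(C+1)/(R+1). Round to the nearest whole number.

N̂ = 342·(224+1)/(45+1) = 342·225/46 = 76950/46 ≈ 1672.8 → 1673

N ≈ 1673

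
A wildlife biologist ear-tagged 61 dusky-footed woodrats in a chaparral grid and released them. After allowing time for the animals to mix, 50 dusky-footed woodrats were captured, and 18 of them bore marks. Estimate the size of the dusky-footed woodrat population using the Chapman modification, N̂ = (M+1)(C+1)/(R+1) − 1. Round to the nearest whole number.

N̂ = (61+1)(50+1)/(18+1) − 1 = 62·51/19 − 1
= 3162/19 − 1 ≈ 166.4 − 1 ≈ 165.4 → 165

N ≈ 165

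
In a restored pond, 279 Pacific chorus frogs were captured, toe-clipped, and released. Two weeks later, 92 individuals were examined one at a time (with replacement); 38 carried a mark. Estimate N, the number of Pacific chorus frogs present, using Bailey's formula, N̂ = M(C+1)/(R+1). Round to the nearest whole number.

N̂ = 279·(92+1)/(38+1) = 279·93/39 = 25947/39 ≈ 665.3 → 665

N ≈ 665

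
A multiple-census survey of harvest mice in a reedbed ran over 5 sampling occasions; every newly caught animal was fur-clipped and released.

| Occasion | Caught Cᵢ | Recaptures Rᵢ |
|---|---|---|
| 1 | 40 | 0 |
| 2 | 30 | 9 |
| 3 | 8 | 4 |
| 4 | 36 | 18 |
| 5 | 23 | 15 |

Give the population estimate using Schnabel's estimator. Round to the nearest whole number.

N ≈ 129

Marked at large before each occasion: Mᵢ = Σⱼ<ᵢ (Cⱼ − Rⱼ) → M1=0, M2=40, M3=61, M4=65, M5=83
Σ MᵢCᵢ = 0·40 + 40·30 + 61·8 + 65·36 + 83·23 = 0 + 1200 + 488 + 2340 + 1909 = 5937
Σ Rᵢ = 0 + 9 + 4 + 18 + 15 = 46
N̂ = 5937 / 46 ≈ 129.1 → 129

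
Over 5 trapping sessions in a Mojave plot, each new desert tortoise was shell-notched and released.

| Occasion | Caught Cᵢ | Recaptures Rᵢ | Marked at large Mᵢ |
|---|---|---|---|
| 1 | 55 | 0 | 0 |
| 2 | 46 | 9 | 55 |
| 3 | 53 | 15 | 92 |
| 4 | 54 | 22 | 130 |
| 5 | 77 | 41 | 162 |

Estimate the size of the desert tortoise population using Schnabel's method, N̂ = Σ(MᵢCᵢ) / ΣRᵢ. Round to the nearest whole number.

N ≈ 309

Σ MᵢCᵢ = 0·55 + 55·46 + 92·53 + 130·54 + 162·77 = 0 + 2530 + 4876 + 7020 + 12474 = 26900
Σ Rᵢ = 0 + 9 + 15 + 22 + 41 = 87
N̂ = 26900 / 87 ≈ 309.2 → 309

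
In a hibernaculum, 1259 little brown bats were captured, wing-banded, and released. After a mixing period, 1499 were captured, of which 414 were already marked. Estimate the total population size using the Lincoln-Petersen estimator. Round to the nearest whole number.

N = (1259 × 1499) / 414 = 1887241 / 414 ≈ 4558.6 → 4559

N ≈ 4559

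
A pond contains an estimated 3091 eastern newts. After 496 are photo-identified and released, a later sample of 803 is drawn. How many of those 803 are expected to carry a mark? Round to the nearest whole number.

Expected recaptures E[R] = M·C / N.
E[R] = 496 × 803 / 3091 = 398288 / 3091 ≈ 128.9 → 129

expected recaptures ≈ 129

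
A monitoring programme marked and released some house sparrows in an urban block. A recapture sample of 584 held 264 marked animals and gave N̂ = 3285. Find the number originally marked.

M = 1485

From N = M·C/R: M = N·R / C = 3285·264 / 584 = 867240 / 584 = 1485.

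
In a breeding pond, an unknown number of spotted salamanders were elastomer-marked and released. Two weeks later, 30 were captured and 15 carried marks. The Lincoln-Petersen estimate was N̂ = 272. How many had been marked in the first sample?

From N = M·C/R: M = N·R / C = 272·15 / 30 = 4080 / 30 = 136.

M = 136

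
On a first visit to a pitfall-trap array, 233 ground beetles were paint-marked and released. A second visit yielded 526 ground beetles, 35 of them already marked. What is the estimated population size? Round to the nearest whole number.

If marked individuals mix randomly, R/C ≈ M/N, giving N ≈ M·C/R.
N = (233 × 526) / 35 = 122558 / 35 ≈ 3501.7 → 3502

N ≈ 3502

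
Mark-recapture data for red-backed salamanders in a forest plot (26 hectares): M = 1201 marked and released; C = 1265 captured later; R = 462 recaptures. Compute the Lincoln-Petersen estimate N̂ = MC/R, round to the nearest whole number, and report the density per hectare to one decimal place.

density ≈ 126.5 red-backed salamanders per hectare

N̂ = 1201·1265/462 = 1519265/462 ≈ 3288.45 → 3288
Density = N̂ / area = 3288 / 26 ≈ 126.46 → 126.5 per hectare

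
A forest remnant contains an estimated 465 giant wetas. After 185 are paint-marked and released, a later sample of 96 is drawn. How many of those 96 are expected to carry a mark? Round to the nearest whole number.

The marked fraction of the population is 185/465, so in a sample of 96 expect C·(M/N) marked.
E[R] = 185 × 96 / 465 = 17760 / 465 ≈ 38.2 → 38

expected recaptures ≈ 38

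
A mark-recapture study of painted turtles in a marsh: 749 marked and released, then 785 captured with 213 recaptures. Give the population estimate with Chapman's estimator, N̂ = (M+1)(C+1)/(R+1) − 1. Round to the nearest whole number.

N ≈ 2754

N̂ = (749+1)(785+1)/(213+1) − 1 = 750·786/214 − 1
= 589500/214 − 1 ≈ 2754.7 − 1 ≈ 2753.7 → 2754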